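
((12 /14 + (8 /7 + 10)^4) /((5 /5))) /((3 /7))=35973.87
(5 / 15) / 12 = 1 / 36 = 0.03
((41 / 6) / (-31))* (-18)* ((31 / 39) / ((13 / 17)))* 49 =34153 / 169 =202.09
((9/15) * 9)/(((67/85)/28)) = 12852/67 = 191.82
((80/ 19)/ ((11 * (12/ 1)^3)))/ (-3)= -5/ 67716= -0.00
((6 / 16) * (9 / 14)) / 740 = 27 / 82880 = 0.00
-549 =-549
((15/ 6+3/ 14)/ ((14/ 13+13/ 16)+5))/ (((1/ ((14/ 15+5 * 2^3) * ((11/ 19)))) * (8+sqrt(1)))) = 1404832/ 1354185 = 1.04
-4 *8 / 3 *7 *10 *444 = -331520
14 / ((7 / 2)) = 4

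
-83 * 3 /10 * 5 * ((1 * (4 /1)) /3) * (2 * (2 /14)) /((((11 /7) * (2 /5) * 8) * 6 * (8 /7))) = -2905 /2112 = -1.38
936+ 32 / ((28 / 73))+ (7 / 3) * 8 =21800 / 21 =1038.10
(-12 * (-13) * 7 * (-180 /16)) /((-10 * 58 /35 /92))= 1977885 /29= 68202.93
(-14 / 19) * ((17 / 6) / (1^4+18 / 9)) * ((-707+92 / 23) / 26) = 4403 / 234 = 18.82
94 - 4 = 90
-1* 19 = -19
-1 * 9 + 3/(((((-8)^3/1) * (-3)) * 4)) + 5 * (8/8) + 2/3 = -20477/6144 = -3.33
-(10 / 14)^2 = -25 / 49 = -0.51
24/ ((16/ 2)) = 3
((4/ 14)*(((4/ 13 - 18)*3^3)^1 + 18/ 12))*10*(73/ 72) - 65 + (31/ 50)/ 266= -187308229/ 129675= -1444.44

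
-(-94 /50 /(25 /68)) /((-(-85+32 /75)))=9588 /158575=0.06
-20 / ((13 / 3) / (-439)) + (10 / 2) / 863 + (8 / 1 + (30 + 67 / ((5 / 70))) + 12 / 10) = 168473459 / 56095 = 3003.36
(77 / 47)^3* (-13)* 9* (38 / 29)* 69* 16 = -2240839272672 / 3010867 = -744250.50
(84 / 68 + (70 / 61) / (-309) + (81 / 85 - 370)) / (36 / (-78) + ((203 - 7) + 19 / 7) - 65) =-26813199413 / 9713926395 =-2.76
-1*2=-2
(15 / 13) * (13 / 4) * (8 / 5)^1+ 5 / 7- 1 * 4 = 19 / 7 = 2.71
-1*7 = -7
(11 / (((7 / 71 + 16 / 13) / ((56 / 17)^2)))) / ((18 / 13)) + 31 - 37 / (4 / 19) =-1020001225 / 12765708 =-79.90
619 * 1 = 619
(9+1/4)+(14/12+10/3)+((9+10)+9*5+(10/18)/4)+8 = 773/9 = 85.89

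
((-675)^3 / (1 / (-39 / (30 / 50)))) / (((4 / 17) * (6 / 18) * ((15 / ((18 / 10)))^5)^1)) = 3171108447 / 500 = 6342216.89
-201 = -201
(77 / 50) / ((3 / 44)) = 1694 / 75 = 22.59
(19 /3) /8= 19 /24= 0.79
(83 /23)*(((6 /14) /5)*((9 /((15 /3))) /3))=747 /4025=0.19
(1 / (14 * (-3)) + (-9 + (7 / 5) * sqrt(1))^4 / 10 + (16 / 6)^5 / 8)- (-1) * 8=358.45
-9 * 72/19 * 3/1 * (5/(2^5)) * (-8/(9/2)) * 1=540/19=28.42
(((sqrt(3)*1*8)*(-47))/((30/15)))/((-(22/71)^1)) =6674*sqrt(3)/11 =1050.88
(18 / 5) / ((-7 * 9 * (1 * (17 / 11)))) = -22 / 595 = -0.04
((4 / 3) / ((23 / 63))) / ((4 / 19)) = 399 / 23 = 17.35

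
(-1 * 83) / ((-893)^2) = -83 / 797449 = -0.00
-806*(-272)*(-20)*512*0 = 0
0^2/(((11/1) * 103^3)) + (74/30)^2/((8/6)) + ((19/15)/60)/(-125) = 128339/28125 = 4.56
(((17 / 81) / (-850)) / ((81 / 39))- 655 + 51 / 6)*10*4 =-282779152 / 10935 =-25860.00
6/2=3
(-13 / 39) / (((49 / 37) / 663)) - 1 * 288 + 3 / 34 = -757679 / 1666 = -454.79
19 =19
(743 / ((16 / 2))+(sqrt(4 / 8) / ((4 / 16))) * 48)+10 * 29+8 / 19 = 96 * sqrt(2)+58261 / 152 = 519.06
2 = 2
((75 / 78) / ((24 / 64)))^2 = 10000 / 1521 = 6.57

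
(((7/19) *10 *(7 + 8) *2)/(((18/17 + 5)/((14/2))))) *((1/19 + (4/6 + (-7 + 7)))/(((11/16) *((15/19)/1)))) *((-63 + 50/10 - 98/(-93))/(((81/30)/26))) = -15048740761600/162162891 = -92800.15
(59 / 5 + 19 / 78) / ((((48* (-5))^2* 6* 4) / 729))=42273 / 6656000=0.01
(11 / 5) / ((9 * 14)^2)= 11 / 79380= 0.00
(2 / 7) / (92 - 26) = 1 / 231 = 0.00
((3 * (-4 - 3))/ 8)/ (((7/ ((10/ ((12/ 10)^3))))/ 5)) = -10.85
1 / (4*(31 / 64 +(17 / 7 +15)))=112 / 8025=0.01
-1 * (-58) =58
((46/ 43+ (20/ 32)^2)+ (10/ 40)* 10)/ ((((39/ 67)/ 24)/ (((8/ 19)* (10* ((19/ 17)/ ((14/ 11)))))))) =5737545/ 9503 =603.76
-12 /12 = -1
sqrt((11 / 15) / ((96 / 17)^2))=17 * sqrt(165) / 1440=0.15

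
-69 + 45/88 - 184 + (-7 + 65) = -17115/88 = -194.49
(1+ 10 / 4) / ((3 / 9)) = 21 / 2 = 10.50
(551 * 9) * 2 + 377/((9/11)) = 93409/9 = 10378.78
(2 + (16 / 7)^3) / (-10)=-1.39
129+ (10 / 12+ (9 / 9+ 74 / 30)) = 1333 / 10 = 133.30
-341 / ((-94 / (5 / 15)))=341 / 282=1.21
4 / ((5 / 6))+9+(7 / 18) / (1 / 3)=449 / 30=14.97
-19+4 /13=-243 /13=-18.69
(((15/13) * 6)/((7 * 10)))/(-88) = -9/8008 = -0.00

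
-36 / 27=-4 / 3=-1.33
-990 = -990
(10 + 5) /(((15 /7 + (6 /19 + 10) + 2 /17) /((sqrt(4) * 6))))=81396 /5687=14.31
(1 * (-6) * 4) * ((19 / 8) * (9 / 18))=-57 / 2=-28.50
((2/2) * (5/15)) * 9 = 3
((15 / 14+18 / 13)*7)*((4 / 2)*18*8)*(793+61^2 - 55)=22078224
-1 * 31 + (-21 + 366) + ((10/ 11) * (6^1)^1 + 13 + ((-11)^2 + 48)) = 5516/ 11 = 501.45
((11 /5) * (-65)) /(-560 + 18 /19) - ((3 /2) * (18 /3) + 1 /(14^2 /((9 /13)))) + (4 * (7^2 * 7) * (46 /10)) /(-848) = -14514888067 /896523355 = -16.19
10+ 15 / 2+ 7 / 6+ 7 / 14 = 115 / 6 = 19.17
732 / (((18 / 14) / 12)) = 6832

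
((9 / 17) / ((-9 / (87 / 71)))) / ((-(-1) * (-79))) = 0.00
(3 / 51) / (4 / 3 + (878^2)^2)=3 / 30307369214324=0.00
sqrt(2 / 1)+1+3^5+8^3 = sqrt(2)+756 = 757.41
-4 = -4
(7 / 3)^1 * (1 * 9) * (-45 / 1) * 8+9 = -7551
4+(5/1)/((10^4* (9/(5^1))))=14401/3600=4.00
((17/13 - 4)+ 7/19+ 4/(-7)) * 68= -340408/1729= -196.88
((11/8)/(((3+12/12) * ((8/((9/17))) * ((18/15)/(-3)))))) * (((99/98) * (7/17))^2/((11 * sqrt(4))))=-0.00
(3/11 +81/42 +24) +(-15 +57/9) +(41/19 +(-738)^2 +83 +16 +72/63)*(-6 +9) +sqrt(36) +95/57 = 4781856767/2926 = 1634264.10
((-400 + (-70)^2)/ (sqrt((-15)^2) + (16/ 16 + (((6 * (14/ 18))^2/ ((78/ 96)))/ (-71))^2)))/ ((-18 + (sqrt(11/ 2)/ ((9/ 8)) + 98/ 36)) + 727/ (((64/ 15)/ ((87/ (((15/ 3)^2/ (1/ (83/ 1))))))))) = -601337671811212986000/ 16392940266347605583 - 32858545491832320000 * sqrt(22)/ 16392940266347605583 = -46.08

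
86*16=1376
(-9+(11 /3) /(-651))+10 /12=-31921 /3906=-8.17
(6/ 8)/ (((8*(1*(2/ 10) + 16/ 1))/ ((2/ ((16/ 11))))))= 55/ 6912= 0.01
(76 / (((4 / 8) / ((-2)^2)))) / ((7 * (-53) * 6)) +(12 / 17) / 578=-1486874 / 5468169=-0.27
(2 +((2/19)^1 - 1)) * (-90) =-1890/19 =-99.47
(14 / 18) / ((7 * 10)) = 0.01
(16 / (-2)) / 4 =-2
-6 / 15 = -2 / 5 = -0.40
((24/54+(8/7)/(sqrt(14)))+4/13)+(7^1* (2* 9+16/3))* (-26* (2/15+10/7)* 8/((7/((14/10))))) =-6207944/585+4* sqrt(14)/49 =-10611.56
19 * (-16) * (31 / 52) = -2356 / 13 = -181.23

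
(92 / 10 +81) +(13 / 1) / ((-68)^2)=2085489 / 23120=90.20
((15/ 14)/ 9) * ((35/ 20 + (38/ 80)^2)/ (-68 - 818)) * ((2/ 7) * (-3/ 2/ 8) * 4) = 0.00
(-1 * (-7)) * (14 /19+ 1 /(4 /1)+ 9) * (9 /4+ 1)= 227.20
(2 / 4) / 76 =1 / 152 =0.01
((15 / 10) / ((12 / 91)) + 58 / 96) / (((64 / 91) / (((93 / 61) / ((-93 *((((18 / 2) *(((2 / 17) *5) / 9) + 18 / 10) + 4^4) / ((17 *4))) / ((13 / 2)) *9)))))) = -982925125 / 18520607232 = -0.05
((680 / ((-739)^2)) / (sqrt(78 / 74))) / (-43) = -680*sqrt(1443) / 915844917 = -0.00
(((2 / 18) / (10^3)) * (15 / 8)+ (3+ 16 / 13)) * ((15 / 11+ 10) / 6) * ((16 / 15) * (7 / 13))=1848091 / 401544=4.60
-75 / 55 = -15 / 11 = -1.36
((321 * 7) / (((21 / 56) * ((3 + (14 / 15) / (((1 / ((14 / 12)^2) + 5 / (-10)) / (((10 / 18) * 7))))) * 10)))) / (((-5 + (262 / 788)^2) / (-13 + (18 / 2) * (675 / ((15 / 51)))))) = -136995.14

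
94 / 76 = 47 / 38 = 1.24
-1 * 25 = -25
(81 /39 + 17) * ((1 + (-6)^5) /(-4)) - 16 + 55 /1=482557 /13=37119.77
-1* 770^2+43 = -592857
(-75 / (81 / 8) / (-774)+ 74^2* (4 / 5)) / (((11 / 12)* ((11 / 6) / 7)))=12817022176 / 702405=18247.34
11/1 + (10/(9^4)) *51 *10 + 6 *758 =9972233/2187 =4559.78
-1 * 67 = -67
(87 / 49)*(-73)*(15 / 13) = -95265 / 637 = -149.55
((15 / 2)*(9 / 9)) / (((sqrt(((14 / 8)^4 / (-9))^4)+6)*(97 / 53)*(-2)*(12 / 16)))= -1406730240 / 3648683809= -0.39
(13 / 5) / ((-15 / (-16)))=208 / 75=2.77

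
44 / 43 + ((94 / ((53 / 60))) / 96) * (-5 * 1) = -41197 / 9116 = -4.52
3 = 3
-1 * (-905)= 905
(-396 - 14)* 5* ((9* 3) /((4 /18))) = -249075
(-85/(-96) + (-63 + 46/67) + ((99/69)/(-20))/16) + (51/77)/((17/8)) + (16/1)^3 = 459615993469/113910720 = 4034.88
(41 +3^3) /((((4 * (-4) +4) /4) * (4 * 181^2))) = -17 /98283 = -0.00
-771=-771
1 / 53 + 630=33391 / 53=630.02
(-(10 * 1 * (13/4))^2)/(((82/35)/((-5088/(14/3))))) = 20153250/41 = 491542.68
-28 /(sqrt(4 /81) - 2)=63 /4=15.75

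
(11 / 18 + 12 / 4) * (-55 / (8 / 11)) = -39325 / 144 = -273.09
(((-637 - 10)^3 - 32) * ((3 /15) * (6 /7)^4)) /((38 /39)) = -1368933973992 /45619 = -30007978.56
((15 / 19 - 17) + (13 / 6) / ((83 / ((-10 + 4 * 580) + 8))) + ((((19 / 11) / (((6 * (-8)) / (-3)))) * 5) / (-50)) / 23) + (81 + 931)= 202292759551 / 191510880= 1056.30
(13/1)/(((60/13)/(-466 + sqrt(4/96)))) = -39377/30 + 169 *sqrt(6)/720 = -1311.99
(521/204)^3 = 141420761/8489664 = 16.66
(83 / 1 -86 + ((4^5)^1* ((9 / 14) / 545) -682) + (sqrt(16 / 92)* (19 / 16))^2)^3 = -56560337890359335732192806529 / 177095308743442432000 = -319377956.94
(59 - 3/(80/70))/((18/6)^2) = 6.26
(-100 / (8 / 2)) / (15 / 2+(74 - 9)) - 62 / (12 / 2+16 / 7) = -227 / 29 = -7.83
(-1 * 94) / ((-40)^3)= 47 / 32000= 0.00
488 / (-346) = -244 / 173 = -1.41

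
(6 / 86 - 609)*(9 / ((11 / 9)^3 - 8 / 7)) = -1202552568 / 149855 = -8024.77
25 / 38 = 0.66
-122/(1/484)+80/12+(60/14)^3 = -60672532/1029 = -58962.62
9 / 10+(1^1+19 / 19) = 29 / 10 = 2.90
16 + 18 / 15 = 17.20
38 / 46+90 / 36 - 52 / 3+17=413 / 138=2.99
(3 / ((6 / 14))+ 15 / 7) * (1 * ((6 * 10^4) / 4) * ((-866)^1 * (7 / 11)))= -831360000 / 11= -75578181.82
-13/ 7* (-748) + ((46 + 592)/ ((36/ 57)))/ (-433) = 25220525/ 18186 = 1386.81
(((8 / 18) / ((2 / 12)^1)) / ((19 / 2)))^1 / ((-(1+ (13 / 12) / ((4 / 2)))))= -0.18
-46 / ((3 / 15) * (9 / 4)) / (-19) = 920 / 171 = 5.38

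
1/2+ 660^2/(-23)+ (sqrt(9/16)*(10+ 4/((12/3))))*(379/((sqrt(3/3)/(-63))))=-19864997/92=-215923.88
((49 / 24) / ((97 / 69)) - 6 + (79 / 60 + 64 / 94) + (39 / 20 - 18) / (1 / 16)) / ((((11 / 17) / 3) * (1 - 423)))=2412049879 / 846515120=2.85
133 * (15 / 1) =1995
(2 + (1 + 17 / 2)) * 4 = 46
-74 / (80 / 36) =-333 / 10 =-33.30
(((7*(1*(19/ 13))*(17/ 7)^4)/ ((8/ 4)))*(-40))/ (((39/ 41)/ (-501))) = 217309949060/ 57967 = 3748856.23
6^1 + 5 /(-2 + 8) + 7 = 83 /6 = 13.83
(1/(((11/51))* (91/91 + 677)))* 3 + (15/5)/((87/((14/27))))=74737/1946538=0.04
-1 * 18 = -18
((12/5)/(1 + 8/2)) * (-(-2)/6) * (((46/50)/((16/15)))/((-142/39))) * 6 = -8073/35500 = -0.23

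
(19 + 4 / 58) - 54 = -1013 / 29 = -34.93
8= 8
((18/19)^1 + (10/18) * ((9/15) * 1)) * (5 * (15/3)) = 1825/57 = 32.02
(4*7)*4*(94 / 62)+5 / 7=37003 / 217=170.52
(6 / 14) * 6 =18 / 7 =2.57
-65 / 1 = -65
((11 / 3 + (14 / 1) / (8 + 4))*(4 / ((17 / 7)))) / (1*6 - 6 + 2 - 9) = -58 / 51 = -1.14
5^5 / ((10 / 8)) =2500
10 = 10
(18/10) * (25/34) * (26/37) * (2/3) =390/629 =0.62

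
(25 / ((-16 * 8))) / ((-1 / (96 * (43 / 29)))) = 3225 / 116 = 27.80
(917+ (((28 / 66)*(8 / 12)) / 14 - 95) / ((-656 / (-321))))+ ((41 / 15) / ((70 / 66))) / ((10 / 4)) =16508984621 / 18942000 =871.55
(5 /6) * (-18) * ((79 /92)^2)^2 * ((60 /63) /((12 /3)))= -973752025 /501475072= -1.94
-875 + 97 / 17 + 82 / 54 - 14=-404735 / 459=-881.78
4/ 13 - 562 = -7302/ 13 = -561.69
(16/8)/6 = 1/3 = 0.33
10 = 10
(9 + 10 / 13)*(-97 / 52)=-12319 / 676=-18.22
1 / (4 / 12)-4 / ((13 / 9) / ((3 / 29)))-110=-40447 / 377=-107.29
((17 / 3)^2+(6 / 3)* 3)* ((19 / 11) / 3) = 21.94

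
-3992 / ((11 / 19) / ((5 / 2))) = -189620 / 11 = -17238.18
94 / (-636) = -47 / 318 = -0.15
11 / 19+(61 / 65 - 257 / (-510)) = 254627 / 125970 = 2.02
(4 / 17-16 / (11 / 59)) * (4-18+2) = 192048 / 187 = 1026.99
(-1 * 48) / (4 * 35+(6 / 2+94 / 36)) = -864 / 2621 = -0.33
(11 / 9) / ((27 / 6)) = 22 / 81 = 0.27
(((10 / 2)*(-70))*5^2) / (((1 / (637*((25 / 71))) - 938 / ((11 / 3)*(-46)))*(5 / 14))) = -49355556250 / 11212219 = -4401.94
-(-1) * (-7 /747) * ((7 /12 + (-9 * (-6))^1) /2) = -4585 /17928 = -0.26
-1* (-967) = 967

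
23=23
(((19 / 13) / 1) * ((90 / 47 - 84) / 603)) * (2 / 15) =-48868 / 1842165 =-0.03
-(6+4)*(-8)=80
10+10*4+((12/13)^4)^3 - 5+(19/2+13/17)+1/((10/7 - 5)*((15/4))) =16507913733106836713/297050585311632750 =55.57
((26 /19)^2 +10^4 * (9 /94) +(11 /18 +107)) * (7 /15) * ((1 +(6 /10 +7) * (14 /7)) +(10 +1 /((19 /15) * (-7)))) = 113055866446 /8704071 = 12988.85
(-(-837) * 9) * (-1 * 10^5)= -753300000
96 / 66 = 16 / 11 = 1.45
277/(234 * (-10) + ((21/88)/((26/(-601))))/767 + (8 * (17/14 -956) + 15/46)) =-78263096912/2819157343525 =-0.03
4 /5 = 0.80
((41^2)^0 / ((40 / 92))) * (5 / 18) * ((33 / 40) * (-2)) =-253 / 240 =-1.05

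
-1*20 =-20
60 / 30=2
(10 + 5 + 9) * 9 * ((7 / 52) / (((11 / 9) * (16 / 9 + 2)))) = 15309 / 2431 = 6.30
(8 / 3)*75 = 200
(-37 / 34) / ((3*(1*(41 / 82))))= -37 / 51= -0.73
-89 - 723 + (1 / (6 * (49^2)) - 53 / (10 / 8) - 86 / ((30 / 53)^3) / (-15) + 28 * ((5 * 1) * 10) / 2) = -59699124139 / 486202500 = -122.79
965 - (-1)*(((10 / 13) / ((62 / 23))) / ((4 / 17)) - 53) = 1472099 / 1612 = 913.21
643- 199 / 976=627369 / 976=642.80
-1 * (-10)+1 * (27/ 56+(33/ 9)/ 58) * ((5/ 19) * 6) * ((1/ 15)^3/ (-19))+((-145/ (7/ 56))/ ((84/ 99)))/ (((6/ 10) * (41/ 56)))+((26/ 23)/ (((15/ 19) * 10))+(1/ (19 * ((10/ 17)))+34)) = -3067.96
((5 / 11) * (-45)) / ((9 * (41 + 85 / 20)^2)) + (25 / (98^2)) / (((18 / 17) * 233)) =-15958512725 / 14515446934296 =-0.00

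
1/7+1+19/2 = 10.64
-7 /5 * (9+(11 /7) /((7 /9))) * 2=-30.86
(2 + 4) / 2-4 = -1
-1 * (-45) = 45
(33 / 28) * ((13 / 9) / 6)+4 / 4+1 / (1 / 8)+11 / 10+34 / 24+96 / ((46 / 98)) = 12538031 / 57960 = 216.32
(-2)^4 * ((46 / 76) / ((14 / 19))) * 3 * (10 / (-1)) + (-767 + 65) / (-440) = -604743 / 1540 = -392.69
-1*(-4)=4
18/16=9/8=1.12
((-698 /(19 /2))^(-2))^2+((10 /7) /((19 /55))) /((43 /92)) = 192172921119219399 /21720097462814464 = 8.85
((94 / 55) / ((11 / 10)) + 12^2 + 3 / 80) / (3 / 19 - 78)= -26777137 / 14316720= -1.87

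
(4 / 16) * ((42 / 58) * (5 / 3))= 35 / 116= 0.30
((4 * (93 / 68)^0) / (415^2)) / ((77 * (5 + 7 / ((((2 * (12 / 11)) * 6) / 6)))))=96 / 2612481025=0.00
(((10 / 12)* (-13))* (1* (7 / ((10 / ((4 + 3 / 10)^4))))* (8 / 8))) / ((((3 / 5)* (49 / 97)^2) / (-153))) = 7109017192589 / 2744000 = 2590749.71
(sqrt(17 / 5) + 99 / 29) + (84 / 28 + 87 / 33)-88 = -25185 / 319 + sqrt(85) / 5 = -77.11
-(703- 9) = -694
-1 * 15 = -15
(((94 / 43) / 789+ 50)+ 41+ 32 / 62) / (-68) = -5661989 / 4206948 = -1.35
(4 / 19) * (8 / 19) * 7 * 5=3.10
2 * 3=6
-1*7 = -7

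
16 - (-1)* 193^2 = 37265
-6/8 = -0.75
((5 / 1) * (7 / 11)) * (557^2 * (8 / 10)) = 8686972 / 11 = 789724.73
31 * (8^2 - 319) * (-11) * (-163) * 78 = -1105545870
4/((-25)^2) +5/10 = 633/1250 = 0.51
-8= -8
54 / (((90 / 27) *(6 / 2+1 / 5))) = 81 / 16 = 5.06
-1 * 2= -2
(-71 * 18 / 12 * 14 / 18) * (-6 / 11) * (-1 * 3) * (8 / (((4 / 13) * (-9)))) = 12922 / 33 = 391.58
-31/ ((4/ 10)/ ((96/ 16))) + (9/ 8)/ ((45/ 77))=-18523/ 40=-463.08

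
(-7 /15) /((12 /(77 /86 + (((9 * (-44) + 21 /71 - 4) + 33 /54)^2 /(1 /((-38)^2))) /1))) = -56534541191443301 /6320809080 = -8944193.77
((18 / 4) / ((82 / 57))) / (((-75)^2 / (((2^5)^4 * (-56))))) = -32654.19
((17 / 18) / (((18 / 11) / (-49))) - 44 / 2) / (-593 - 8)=16291 / 194724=0.08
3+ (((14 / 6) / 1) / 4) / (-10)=353 / 120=2.94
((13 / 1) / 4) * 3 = 39 / 4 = 9.75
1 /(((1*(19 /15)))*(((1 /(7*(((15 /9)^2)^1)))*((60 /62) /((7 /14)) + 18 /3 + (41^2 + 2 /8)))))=108500 /11939163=0.01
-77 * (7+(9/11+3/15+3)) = -848.40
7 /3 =2.33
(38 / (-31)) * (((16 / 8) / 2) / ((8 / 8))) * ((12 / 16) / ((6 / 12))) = -57 / 31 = -1.84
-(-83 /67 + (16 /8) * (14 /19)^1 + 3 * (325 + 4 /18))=-3726968 /3819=-975.90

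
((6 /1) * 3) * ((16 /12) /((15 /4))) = 32 /5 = 6.40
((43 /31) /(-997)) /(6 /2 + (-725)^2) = -43 /16245584596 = -0.00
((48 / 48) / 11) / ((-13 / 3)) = -3 / 143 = -0.02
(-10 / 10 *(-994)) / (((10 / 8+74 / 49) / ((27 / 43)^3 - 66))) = -1018496815896 / 43013287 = -23678.66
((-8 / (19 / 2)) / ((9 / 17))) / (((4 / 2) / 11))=-1496 / 171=-8.75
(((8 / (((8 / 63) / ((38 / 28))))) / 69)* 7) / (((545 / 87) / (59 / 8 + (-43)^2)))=515522763 / 200560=2570.42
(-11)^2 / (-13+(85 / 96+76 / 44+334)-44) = 127776 / 295271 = 0.43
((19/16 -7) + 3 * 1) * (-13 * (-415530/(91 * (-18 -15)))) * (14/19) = 164025/44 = 3727.84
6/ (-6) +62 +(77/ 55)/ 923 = 281522/ 4615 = 61.00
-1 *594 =-594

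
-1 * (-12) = 12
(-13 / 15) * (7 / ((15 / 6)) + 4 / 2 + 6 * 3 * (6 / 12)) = -299 / 25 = -11.96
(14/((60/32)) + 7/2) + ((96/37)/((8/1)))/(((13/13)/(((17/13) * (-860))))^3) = -1124979499335919/2438670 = -461308622.87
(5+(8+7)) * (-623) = -12460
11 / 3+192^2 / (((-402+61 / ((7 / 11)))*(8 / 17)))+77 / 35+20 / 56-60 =-139354819 / 450030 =-309.66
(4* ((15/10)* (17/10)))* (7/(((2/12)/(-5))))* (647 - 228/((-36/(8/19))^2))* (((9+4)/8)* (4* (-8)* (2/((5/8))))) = 230598316.91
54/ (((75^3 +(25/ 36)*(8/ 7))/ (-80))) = -54432/ 5315635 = -0.01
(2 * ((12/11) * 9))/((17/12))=2592/187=13.86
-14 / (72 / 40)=-70 / 9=-7.78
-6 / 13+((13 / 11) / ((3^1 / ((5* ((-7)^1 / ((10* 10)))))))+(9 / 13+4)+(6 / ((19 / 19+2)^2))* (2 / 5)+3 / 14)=54941 / 12012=4.57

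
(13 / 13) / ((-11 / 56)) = -56 / 11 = -5.09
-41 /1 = -41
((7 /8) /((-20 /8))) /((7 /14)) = -7 /10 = -0.70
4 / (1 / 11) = 44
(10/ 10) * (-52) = -52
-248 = -248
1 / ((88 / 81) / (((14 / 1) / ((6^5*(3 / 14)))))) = 49 / 6336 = 0.01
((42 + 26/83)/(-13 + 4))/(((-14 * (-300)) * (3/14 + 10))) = -878/8011575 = -0.00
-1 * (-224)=224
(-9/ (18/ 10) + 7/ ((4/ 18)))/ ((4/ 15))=795/ 8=99.38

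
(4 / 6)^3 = 8 / 27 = 0.30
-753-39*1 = -792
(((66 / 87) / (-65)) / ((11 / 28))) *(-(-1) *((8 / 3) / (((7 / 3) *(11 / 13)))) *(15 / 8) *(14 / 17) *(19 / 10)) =-3192 / 27115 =-0.12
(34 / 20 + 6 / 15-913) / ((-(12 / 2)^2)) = 9109 / 360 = 25.30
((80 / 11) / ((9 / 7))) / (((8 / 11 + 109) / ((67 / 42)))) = 2680 / 32589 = 0.08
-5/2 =-2.50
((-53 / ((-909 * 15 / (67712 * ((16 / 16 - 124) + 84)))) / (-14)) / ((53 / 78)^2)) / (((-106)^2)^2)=18595408 / 1478321067755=0.00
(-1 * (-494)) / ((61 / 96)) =47424 / 61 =777.44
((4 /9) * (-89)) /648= -89 /1458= -0.06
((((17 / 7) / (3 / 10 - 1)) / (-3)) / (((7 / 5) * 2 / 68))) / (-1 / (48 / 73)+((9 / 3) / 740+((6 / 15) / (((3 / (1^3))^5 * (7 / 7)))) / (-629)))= -18.52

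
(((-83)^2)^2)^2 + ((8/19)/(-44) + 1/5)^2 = 2252292232139041.04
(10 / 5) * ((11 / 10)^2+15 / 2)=871 / 50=17.42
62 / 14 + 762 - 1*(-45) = 5680 / 7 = 811.43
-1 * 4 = -4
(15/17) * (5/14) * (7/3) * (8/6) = 50/51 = 0.98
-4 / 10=-2 / 5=-0.40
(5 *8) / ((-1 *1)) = -40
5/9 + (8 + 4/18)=79/9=8.78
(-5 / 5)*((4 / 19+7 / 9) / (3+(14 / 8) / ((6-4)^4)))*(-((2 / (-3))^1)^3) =-86528 / 918783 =-0.09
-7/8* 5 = -35/8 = -4.38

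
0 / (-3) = 0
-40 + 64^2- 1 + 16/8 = 4057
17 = 17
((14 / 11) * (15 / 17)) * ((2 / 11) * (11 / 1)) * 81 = 34020 / 187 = 181.93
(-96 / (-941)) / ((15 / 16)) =512 / 4705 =0.11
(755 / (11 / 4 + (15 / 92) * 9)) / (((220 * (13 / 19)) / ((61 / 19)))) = 211853 / 55484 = 3.82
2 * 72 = 144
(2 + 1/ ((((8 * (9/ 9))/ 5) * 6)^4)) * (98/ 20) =520255393/ 53084160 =9.80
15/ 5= 3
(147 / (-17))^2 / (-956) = -21609 / 276284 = -0.08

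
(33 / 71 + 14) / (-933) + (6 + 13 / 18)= 2665639 / 397458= 6.71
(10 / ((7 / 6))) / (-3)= -20 / 7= -2.86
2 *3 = 6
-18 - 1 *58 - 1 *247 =-323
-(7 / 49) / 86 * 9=-9 / 602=-0.01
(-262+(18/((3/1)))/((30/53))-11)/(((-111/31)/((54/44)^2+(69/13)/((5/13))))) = 125544296/111925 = 1121.68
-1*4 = -4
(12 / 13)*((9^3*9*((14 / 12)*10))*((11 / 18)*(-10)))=-5613300 / 13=-431792.31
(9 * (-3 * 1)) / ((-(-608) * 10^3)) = -27 / 608000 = -0.00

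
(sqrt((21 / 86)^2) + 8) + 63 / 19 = 18889 / 1634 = 11.56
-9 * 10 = -90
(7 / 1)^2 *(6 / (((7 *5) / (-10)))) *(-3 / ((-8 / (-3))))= 189 / 2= 94.50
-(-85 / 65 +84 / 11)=-905 / 143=-6.33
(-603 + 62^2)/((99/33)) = 3241/3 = 1080.33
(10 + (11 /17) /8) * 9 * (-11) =-135729 /136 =-998.01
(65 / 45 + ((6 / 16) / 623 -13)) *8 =-518309 / 5607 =-92.44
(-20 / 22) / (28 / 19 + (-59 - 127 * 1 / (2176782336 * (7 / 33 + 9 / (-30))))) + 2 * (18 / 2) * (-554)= -1261409727562485804 / 126495359664487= -9971.98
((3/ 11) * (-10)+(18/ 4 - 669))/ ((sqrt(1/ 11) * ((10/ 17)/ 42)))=-5240403 * sqrt(11)/ 110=-158004.10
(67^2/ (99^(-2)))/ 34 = 43996689/ 34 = 1294020.26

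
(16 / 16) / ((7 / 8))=8 / 7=1.14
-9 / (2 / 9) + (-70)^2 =9719 / 2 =4859.50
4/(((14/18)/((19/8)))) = 171/14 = 12.21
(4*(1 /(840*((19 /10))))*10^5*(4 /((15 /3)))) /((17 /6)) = 70.77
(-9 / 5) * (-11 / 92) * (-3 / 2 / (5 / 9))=-2673 / 4600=-0.58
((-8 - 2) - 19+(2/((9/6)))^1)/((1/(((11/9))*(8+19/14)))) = -119603/378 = -316.41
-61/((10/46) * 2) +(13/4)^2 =-129.74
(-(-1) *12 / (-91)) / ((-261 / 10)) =40 / 7917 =0.01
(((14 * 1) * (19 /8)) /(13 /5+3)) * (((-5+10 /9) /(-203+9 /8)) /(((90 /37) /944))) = 61124 /1377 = 44.39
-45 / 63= -5 / 7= -0.71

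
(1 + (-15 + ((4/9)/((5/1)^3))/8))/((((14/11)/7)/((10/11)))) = -31499/450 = -70.00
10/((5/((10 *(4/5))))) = 16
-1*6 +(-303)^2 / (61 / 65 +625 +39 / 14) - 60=5087224 / 63571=80.02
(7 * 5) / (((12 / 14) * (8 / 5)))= 1225 / 48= 25.52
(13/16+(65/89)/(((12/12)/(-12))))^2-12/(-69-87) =1668762053/26361088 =63.30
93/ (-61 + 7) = -31/ 18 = -1.72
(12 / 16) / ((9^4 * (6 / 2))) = 0.00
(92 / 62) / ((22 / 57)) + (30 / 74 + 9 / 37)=56691 / 12617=4.49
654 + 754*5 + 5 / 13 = 4424.38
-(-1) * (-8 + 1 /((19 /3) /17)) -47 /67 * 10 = -15697 /1273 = -12.33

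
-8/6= -4/3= -1.33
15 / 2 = 7.50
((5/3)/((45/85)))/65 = 17/351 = 0.05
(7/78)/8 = 7/624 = 0.01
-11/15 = -0.73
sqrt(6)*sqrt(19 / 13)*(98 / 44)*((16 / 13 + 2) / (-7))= -147*sqrt(1482) / 1859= -3.04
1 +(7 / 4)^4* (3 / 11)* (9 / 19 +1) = 63797 / 13376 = 4.77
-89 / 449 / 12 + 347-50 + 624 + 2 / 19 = 94293697 / 102372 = 921.09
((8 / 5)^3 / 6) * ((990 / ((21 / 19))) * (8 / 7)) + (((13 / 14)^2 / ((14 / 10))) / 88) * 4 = 527356549 / 754600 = 698.86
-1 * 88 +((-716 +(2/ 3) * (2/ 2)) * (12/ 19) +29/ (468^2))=-2246309593/ 4161456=-539.79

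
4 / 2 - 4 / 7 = 10 / 7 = 1.43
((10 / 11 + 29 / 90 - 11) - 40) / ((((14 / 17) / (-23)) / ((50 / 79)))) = 96324805 / 109494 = 879.73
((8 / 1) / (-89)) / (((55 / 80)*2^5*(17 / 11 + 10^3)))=-4 / 980513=-0.00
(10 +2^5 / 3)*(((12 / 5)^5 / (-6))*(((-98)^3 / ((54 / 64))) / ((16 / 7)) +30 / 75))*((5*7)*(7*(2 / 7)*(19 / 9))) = 556312986578944 / 28125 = 19780017300.58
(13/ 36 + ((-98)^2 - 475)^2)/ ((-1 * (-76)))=3000191089/ 2736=1096561.07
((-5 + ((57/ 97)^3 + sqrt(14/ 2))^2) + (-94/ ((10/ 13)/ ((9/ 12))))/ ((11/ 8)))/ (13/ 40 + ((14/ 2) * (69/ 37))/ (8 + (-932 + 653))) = -237452366617610947064/ 1017342861471989789 + 148554416880 * sqrt(7)/ 101334995863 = -229.53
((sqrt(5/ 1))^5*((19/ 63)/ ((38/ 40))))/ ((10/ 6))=100*sqrt(5)/ 21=10.65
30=30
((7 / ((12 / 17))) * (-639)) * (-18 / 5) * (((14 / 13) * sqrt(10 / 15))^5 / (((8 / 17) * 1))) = 19312318648 * sqrt(6) / 1856465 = 25481.40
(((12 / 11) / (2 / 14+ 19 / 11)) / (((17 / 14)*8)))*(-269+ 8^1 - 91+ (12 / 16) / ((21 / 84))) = -17101 / 816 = -20.96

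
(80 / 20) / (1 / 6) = 24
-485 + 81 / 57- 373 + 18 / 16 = -130029 / 152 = -855.45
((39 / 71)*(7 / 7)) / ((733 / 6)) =234 / 52043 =0.00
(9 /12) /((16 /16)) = 3 /4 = 0.75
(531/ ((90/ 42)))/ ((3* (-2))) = -413/ 10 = -41.30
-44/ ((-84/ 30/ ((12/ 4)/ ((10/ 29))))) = 957/ 7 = 136.71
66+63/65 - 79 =-782/65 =-12.03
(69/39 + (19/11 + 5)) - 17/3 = 1214/429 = 2.83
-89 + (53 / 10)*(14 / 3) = -964 / 15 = -64.27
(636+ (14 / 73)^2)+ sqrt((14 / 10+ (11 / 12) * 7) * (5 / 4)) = sqrt(1407) / 12+ 3389440 / 5329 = 639.16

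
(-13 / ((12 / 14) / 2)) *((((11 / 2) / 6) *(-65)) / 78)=5005 / 216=23.17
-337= -337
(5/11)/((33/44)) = 20/33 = 0.61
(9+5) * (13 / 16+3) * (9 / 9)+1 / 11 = 4705 / 88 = 53.47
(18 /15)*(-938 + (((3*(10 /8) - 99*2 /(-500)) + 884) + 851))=1201719 /1250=961.38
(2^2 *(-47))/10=-94/5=-18.80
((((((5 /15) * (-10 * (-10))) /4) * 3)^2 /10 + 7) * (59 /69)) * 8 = 32804 /69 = 475.42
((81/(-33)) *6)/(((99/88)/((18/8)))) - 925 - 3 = -10532/11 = -957.45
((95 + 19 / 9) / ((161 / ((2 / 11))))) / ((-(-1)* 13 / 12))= 304 / 3003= 0.10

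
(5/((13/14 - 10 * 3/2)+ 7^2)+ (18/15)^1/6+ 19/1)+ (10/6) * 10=29348/815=36.01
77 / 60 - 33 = -31.72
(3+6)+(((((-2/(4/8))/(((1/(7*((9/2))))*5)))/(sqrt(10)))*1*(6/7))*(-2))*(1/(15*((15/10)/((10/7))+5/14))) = 1008*sqrt(10)/4925+9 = 9.65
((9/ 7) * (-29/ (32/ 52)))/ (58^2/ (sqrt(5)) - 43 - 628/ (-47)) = -6303410217 * sqrt(5)/ 349838123866 - 158673645/ 199907499352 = -0.04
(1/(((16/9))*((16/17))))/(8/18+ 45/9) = 1377/12544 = 0.11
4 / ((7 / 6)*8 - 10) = -6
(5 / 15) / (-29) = -1 / 87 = -0.01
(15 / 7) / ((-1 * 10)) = -3 / 14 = -0.21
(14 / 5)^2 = 196 / 25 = 7.84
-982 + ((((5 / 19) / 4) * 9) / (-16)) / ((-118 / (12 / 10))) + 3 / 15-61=-374073081 / 358720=-1042.80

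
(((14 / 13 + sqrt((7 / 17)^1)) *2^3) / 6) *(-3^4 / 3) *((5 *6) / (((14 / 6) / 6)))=-38880 / 13 - 19440 *sqrt(119) / 119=-4772.83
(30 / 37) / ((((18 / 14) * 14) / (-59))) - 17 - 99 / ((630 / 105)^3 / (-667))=286.05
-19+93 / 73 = -1294 / 73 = -17.73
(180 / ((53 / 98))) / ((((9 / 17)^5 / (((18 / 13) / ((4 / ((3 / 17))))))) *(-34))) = -2407370 / 167427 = -14.38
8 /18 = 4 /9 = 0.44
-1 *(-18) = 18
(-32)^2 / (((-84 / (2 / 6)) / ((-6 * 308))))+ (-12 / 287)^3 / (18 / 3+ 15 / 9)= 12248873884480 / 1631153307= 7509.33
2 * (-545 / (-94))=545 / 47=11.60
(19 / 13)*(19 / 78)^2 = 6859 / 79092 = 0.09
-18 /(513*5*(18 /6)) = -2 /855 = -0.00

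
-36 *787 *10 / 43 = -283320 / 43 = -6588.84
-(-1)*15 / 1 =15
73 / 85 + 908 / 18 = 51.30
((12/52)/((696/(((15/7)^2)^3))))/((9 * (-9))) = -140625/354829384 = -0.00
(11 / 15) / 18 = 11 / 270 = 0.04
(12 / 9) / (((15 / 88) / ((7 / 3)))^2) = 1517824 / 6075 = 249.85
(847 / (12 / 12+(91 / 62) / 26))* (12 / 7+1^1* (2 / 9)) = 1830488 / 1179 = 1552.58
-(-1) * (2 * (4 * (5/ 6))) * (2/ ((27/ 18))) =80/ 9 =8.89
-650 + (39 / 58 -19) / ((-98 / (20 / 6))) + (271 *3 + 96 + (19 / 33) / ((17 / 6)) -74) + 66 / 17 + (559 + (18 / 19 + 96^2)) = 301888411007 / 30292878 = 9965.66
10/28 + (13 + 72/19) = 17.15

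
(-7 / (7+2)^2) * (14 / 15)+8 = 9622 / 1215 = 7.92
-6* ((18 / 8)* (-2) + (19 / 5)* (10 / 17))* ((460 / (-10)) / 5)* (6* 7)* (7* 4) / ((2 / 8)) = -49984704 / 85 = -588055.34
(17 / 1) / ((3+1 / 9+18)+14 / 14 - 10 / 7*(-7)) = 9 / 17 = 0.53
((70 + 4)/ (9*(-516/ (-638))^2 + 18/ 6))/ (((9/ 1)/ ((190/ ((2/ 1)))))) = 715379830/ 8139231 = 87.89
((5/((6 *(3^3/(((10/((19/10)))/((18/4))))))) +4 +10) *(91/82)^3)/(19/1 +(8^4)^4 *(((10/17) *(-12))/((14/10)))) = -8717032767443/644887164443128127797033476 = -0.00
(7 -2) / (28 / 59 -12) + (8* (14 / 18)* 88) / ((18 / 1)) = 29.99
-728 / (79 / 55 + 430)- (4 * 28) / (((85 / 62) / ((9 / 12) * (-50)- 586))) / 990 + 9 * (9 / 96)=1616834061001 / 31948725600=50.61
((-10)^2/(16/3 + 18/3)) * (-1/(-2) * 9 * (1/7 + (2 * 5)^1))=47925/119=402.73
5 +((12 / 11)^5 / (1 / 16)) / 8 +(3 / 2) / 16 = 42176561 / 5153632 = 8.18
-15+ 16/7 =-89/7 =-12.71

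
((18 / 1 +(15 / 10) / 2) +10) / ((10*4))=23 / 32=0.72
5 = 5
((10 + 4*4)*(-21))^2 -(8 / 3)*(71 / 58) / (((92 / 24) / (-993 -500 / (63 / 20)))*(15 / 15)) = 12568345948 / 42021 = 299096.78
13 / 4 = 3.25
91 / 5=18.20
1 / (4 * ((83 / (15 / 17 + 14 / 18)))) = 127 / 25398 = 0.01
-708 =-708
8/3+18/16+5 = 211/24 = 8.79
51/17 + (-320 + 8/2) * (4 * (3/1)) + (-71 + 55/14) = -53985/14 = -3856.07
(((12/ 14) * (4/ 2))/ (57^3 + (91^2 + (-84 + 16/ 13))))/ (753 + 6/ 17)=442/ 37564215969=0.00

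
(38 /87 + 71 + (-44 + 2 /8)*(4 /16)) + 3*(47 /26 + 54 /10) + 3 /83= 616997213 /7509840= 82.16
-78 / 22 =-39 / 11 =-3.55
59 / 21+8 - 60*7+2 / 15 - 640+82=-33847 / 35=-967.06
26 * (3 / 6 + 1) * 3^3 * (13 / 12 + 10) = 46683 / 4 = 11670.75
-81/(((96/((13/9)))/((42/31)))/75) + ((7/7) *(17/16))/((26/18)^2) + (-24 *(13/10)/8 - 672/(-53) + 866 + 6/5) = 8359417879/11106680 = 752.65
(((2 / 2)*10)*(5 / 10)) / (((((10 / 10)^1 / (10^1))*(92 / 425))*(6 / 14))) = 74375 / 138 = 538.95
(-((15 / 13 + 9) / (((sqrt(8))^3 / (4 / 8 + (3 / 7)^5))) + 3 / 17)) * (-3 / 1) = 9 / 17 + 1712007 * sqrt(2) / 3495856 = 1.22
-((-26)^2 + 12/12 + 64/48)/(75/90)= -814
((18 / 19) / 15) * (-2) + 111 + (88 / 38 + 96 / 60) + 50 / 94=102982 / 893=115.32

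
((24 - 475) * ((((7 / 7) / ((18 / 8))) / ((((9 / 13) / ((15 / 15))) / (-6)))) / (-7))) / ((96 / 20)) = -29315 / 567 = -51.70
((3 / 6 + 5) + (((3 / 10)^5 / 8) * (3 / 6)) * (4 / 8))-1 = 14400243 / 3200000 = 4.50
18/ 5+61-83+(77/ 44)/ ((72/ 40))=-3137/ 180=-17.43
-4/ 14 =-2/ 7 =-0.29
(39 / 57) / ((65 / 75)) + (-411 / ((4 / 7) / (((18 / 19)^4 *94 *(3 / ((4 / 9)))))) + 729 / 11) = -526883948502 / 1433531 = -367542.77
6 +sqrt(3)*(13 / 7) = 13*sqrt(3) / 7 +6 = 9.22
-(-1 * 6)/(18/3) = 1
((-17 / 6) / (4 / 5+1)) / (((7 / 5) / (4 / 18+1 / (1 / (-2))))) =3400 / 1701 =2.00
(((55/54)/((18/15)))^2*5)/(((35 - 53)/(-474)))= 29871875/314928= 94.85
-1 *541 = -541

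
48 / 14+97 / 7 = 121 / 7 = 17.29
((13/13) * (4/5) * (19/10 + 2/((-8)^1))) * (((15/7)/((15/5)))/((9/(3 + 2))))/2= 11/42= 0.26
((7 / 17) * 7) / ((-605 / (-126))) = 6174 / 10285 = 0.60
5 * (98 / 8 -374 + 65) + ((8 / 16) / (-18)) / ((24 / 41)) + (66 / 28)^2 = -62582825 / 42336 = -1478.24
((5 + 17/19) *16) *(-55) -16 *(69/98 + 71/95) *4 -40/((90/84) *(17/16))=-66415904/12495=-5315.40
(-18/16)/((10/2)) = -9/40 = -0.22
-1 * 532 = -532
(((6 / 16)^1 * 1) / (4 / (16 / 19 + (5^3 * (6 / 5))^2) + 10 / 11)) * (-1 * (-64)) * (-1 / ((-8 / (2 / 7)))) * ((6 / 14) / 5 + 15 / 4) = 631334253 / 174603170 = 3.62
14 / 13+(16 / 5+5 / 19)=5607 / 1235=4.54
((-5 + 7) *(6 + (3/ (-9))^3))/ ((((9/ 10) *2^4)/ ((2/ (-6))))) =-805/ 2916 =-0.28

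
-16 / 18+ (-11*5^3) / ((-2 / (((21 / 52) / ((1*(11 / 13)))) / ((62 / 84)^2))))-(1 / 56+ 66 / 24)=289950377 / 484344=598.65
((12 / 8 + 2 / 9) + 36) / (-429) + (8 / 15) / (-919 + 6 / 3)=-3133807 / 35405370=-0.09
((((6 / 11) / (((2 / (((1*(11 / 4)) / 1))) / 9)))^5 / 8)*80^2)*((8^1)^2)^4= 188073993830400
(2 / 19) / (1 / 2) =4 / 19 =0.21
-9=-9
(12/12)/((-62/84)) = -42/31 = -1.35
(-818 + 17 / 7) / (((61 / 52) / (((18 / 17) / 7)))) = -5343624 / 50813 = -105.16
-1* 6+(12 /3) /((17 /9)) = -66 /17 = -3.88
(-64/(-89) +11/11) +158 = 14215/89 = 159.72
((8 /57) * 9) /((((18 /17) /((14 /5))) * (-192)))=-0.02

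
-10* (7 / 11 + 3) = -400 / 11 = -36.36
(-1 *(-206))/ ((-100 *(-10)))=0.21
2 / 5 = 0.40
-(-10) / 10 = 1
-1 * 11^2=-121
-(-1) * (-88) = -88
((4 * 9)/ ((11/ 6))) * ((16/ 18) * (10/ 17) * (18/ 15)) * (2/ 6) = 4.11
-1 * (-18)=18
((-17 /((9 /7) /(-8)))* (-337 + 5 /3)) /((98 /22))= -1504976 /189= -7962.84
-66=-66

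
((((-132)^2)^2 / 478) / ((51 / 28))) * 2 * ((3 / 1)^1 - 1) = 5667121152 / 4063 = 1394812.00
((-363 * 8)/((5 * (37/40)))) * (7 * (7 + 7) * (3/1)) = -6830208/37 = -184600.22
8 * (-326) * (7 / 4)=-4564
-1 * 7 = -7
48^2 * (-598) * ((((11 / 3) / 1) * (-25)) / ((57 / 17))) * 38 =1431372800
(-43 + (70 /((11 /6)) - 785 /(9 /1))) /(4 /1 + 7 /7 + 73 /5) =-22780 /4851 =-4.70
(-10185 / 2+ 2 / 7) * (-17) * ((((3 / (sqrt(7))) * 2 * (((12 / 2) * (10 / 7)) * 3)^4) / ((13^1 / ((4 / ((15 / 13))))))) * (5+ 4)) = 9160225075584000 * sqrt(7) / 117649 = 205999859780.99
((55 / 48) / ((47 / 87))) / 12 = 1595 / 9024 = 0.18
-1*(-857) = 857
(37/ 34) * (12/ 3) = 74/ 17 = 4.35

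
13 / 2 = 6.50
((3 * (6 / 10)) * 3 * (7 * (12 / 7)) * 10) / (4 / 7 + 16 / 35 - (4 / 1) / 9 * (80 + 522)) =-51030 / 20989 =-2.43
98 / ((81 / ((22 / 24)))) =539 / 486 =1.11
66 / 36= 11 / 6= 1.83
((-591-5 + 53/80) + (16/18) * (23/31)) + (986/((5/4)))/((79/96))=641593709/1763280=363.86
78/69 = 26/23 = 1.13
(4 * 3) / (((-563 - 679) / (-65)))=130 / 207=0.63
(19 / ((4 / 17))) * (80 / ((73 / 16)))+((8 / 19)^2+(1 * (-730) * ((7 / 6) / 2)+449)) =227568859 / 158118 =1439.23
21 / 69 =7 / 23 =0.30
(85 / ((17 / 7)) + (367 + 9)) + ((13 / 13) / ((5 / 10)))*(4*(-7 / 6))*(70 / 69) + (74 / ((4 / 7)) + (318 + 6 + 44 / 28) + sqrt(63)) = 3*sqrt(7) + 2482435 / 2898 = 864.54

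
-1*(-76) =76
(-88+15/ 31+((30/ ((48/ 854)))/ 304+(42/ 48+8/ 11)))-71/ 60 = -530810059/ 6219840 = -85.34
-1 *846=-846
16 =16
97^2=9409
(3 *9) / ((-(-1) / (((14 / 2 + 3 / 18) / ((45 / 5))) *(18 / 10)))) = 387 / 10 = 38.70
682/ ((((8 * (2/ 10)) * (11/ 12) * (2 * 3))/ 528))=40920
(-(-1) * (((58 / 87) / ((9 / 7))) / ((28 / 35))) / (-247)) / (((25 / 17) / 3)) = -119 / 22230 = -0.01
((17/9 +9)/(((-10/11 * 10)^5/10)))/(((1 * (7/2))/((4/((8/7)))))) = -7891499/4500000000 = -0.00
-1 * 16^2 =-256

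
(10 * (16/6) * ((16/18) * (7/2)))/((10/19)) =4256/27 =157.63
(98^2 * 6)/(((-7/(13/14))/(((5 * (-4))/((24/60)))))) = 382200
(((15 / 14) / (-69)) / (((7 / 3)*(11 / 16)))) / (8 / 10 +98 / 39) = -0.00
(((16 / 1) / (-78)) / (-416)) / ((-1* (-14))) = 1 / 28392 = 0.00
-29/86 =-0.34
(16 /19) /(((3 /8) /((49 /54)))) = 3136 /1539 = 2.04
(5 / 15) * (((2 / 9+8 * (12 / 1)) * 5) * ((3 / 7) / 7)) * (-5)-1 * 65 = -50315 / 441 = -114.09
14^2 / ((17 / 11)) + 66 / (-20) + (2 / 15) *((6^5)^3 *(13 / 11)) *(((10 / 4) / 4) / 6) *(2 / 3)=9621378156109 / 1870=5145122008.61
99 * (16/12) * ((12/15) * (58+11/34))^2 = 2076248592/7225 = 287370.05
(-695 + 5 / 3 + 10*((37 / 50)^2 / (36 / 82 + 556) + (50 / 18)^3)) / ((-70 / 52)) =3698619315781 / 10394628750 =355.82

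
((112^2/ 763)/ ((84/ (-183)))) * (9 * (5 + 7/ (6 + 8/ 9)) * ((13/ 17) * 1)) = -85187232/ 57443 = -1482.99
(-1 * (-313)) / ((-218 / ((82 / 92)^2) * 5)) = -526153 / 2306440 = -0.23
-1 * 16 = -16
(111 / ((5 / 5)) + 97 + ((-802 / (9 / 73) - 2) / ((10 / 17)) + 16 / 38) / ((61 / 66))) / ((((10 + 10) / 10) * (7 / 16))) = -1635631136 / 121695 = -13440.41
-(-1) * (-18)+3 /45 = -269 /15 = -17.93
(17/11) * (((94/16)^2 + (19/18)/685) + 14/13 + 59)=8248392673/56422080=146.19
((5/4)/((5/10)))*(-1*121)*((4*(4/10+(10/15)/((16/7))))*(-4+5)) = -10043/12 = -836.92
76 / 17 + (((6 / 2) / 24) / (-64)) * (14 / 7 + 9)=38725 / 8704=4.45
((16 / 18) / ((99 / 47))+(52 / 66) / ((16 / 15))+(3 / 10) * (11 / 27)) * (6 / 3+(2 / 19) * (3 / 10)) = 8824153 / 3385800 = 2.61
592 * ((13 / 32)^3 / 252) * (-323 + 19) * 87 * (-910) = 2911365535 / 768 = 3790840.54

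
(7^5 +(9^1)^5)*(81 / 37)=6144336 / 37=166063.14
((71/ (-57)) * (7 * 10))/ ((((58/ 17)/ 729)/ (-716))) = 7350123060/ 551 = 13339606.28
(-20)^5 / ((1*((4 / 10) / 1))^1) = -8000000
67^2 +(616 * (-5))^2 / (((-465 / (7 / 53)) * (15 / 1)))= 63722651 / 14787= 4309.37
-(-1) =1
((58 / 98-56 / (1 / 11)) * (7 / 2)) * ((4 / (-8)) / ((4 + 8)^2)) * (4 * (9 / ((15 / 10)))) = 179.49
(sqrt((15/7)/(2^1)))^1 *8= 4 *sqrt(210)/7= 8.28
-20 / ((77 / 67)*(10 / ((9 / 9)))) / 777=-134 / 59829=-0.00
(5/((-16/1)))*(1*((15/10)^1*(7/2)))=-105/64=-1.64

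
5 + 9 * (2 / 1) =23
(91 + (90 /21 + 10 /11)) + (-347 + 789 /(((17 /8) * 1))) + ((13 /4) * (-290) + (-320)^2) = 265931175 /2618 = 101577.99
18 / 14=9 / 7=1.29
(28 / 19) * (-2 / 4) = -14 / 19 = -0.74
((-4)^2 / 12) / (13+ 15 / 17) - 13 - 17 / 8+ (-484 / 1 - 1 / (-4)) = -706271 / 1416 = -498.78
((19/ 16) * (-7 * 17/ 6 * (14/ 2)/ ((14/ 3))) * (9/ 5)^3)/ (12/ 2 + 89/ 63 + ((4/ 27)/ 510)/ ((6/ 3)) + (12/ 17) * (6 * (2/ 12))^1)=-15887664891/ 626051200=-25.38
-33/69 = -11/23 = -0.48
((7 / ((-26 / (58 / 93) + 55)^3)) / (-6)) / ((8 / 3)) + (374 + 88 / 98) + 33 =18392014963725 / 45089765504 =407.90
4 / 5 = 0.80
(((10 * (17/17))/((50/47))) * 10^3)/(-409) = -9400/409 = -22.98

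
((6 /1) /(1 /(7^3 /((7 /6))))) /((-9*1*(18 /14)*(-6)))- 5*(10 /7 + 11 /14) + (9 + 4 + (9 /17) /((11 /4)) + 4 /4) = 2016565 /70686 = 28.53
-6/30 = -1/5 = -0.20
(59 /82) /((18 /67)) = 3953 /1476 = 2.68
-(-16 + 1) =15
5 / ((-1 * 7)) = -5 / 7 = -0.71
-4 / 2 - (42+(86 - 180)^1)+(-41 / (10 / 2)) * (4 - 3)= 41.80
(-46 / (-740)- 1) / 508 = -347 / 187960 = -0.00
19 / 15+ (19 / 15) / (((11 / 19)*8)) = 2033 / 1320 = 1.54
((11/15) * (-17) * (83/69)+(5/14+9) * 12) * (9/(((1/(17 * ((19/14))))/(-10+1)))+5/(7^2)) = -129082266053/710010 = -181803.45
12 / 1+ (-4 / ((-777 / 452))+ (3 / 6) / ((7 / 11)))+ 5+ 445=103255 / 222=465.11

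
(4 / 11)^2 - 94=-11358 / 121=-93.87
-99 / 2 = -49.50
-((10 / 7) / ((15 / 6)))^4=-256 / 2401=-0.11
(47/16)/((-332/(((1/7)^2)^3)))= -47/624951488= -0.00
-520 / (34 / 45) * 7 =-81900 / 17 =-4817.65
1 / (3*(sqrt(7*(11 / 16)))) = 4*sqrt(77) / 231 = 0.15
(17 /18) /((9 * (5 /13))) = 221 /810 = 0.27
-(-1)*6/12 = 0.50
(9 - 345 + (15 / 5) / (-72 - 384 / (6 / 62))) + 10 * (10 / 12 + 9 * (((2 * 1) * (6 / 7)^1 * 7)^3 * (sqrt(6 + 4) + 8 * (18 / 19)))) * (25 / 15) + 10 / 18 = 259200 * sqrt(10) + 1356907584047 / 690840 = 2783803.97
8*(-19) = -152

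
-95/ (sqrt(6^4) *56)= -95/ 2016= -0.05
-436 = -436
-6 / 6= -1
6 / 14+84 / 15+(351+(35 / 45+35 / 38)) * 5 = 21181187 / 11970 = 1769.52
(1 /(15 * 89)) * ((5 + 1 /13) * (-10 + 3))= -0.03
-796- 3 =-799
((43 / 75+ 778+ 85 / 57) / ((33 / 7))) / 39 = 7781144 / 1833975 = 4.24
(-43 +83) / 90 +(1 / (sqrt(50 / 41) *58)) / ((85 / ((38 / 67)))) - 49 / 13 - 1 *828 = -97265 / 117 +19 *sqrt(82) / 1651550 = -831.32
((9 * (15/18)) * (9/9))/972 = 5/648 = 0.01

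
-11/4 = -2.75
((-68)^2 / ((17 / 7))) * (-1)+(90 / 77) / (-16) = -1172909 / 616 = -1904.07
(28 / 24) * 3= 7 / 2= 3.50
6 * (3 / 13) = 18 / 13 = 1.38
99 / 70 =1.41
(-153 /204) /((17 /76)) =-57 /17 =-3.35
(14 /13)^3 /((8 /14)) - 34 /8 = -18141 /8788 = -2.06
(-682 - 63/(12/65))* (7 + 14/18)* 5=-716275/18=-39793.06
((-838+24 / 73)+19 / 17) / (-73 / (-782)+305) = -47755498 / 17416559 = -2.74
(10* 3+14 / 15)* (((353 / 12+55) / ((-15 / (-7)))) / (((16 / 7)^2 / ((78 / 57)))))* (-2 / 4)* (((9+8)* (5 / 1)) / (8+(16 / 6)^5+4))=-20041782579 / 216958720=-92.38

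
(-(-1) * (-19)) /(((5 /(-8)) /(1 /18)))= 76 /45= 1.69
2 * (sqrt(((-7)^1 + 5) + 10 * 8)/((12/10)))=5 * sqrt(78)/3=14.72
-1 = -1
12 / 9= 4 / 3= 1.33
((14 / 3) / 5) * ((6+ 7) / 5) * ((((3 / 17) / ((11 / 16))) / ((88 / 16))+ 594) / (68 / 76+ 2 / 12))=8451033864 / 6222425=1358.16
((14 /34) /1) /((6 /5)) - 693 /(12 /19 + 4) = -60907 /408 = -149.28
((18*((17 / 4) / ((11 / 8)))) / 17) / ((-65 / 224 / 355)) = -572544 / 143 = -4003.80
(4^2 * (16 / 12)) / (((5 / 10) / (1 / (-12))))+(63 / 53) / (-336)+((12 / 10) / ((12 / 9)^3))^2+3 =-0.30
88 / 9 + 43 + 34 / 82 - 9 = 16307 / 369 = 44.19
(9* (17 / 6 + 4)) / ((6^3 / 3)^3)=41 / 248832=0.00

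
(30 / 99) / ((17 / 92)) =920 / 561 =1.64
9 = 9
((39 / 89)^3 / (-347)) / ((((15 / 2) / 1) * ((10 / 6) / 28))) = -3321864 / 6115606075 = -0.00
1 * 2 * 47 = 94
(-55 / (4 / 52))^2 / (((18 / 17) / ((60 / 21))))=86908250 / 63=1379496.03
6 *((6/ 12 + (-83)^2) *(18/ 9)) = 82674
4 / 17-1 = -13 / 17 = -0.76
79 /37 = 2.14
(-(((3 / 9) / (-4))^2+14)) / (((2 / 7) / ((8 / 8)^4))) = -14119 / 288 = -49.02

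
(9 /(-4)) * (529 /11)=-4761 /44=-108.20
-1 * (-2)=2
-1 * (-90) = 90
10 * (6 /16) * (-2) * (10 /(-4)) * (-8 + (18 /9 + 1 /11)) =-4875 /44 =-110.80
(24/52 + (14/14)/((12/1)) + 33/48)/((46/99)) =25377/9568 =2.65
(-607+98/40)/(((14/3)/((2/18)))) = -12091/840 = -14.39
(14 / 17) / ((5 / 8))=112 / 85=1.32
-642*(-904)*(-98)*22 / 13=-1251273408 / 13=-96251800.62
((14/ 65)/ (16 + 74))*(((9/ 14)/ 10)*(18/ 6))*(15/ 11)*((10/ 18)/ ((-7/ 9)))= -9/ 20020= -0.00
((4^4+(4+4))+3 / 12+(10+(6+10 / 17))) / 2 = 19097 / 136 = 140.42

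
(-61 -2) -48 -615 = -726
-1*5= -5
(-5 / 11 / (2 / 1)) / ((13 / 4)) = -10 / 143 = -0.07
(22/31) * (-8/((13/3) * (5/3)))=-1584/2015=-0.79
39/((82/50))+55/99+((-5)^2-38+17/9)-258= -90322/369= -244.78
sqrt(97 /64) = sqrt(97) /8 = 1.23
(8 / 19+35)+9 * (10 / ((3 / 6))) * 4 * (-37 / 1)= -505487 / 19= -26604.58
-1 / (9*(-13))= 1 / 117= 0.01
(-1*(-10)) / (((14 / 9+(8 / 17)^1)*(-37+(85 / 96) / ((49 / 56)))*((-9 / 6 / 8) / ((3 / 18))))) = 11424 / 93713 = 0.12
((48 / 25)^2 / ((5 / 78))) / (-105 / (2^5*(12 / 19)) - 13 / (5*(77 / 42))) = -253034496 / 29099375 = -8.70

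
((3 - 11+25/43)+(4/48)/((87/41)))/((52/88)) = -3644003/291798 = -12.49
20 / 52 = 5 / 13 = 0.38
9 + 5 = 14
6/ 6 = 1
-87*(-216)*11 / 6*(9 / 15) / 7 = 103356 / 35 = 2953.03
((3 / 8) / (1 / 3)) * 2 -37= -139 / 4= -34.75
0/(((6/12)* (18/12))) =0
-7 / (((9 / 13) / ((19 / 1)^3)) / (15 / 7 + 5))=-4458350 / 9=-495372.22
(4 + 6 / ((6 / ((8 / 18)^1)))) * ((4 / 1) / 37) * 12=640 / 111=5.77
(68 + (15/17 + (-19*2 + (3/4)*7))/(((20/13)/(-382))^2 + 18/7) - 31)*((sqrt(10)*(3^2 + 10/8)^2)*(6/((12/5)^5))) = 975474322167096875*sqrt(10)/5007403157225472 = 616.03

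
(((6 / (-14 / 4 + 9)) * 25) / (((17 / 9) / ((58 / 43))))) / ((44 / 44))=19.48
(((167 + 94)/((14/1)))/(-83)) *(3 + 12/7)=-8613/8134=-1.06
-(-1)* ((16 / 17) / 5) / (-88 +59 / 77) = -1232 / 570945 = -0.00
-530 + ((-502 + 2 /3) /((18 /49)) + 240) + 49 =-43355 /27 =-1605.74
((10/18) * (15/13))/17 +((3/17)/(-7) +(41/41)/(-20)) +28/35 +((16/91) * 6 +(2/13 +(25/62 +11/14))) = 139897/44268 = 3.16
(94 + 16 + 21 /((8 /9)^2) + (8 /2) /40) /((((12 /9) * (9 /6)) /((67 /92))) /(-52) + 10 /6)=114284781 /1349440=84.69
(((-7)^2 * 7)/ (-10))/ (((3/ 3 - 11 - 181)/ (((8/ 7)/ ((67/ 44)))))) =0.13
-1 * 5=-5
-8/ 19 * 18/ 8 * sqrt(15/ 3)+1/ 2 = 1/ 2-18 * sqrt(5)/ 19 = -1.62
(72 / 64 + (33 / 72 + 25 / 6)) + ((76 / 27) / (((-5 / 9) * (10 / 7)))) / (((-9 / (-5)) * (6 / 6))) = 2041 / 540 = 3.78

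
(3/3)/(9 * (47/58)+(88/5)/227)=65830/485209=0.14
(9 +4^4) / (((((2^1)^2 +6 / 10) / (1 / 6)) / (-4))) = -38.41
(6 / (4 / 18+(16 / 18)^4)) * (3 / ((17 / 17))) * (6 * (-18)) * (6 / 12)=-1148.23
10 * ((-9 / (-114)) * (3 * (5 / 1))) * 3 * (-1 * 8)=-5400 / 19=-284.21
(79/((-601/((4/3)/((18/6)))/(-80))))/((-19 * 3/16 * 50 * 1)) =-40448/1541565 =-0.03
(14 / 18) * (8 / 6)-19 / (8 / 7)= -3367 / 216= -15.59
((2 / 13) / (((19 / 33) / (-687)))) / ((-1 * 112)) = 22671 / 13832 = 1.64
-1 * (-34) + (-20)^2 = 434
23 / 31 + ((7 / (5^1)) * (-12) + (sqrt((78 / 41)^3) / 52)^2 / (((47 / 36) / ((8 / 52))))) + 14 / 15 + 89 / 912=-2293625299033 / 152635203440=-15.03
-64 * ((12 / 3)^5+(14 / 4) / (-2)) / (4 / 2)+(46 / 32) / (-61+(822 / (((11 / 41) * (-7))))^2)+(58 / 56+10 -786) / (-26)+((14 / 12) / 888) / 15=-3373580807151445313 / 103223818139715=-32682.19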